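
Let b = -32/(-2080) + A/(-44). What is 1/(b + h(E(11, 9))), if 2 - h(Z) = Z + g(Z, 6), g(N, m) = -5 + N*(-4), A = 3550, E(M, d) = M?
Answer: -1430/58153 ≈ -0.024590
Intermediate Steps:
b = -115353/1430 (b = -32/(-2080) + 3550/(-44) = -32*(-1/2080) + 3550*(-1/44) = 1/65 - 1775/22 = -115353/1430 ≈ -80.666)
g(N, m) = -5 - 4*N
h(Z) = 7 + 3*Z (h(Z) = 2 - (Z + (-5 - 4*Z)) = 2 - (-5 - 3*Z) = 2 + (5 + 3*Z) = 7 + 3*Z)
1/(b + h(E(11, 9))) = 1/(-115353/1430 + (7 + 3*11)) = 1/(-115353/1430 + (7 + 33)) = 1/(-115353/1430 + 40) = 1/(-58153/1430) = -1430/58153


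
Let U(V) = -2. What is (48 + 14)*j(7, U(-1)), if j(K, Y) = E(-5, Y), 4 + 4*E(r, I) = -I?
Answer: -31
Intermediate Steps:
E(r, I) = -1 - I/4 (E(r, I) = -1 + (-I)/4 = -1 - I/4)
j(K, Y) = -1 - Y/4
(48 + 14)*j(7, U(-1)) = (48 + 14)*(-1 - 1/4*(-2)) = 62*(-1 + 1/2) = 62*(-1/2) = -31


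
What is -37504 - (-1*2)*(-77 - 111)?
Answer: -37880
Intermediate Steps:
-37504 - (-1*2)*(-77 - 111) = -37504 - (-2)*(-188) = -37504 - 1*376 = -37504 - 376 = -37880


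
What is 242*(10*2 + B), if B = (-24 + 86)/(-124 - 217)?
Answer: 4796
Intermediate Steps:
B = -2/11 (B = 62/(-341) = 62*(-1/341) = -2/11 ≈ -0.18182)
242*(10*2 + B) = 242*(10*2 - 2/11) = 242*(20 - 2/11) = 242*(218/11) = 4796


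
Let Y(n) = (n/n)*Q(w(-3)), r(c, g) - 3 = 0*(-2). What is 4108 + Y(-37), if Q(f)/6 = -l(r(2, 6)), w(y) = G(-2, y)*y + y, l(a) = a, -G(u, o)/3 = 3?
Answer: 4090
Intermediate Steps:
r(c, g) = 3 (r(c, g) = 3 + 0*(-2) = 3 + 0 = 3)
G(u, o) = -9 (G(u, o) = -3*3 = -9)
w(y) = -8*y (w(y) = -9*y + y = -8*y)
Q(f) = -18 (Q(f) = 6*(-1*3) = 6*(-3) = -18)
Y(n) = -18 (Y(n) = (n/n)*(-18) = 1*(-18) = -18)
4108 + Y(-37) = 4108 - 18 = 4090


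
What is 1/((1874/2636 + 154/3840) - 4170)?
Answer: -1265280/5275267337 ≈ -0.00023985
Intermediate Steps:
1/((1874/2636 + 154/3840) - 4170) = 1/((1874*(1/2636) + 154*(1/3840)) - 4170) = 1/((937/1318 + 77/1920) - 4170) = 1/(950263/1265280 - 4170) = 1/(-5275267337/1265280) = -1265280/5275267337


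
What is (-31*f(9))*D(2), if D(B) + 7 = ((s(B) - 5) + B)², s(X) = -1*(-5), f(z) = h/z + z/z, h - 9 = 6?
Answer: 248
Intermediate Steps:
h = 15 (h = 9 + 6 = 15)
f(z) = 1 + 15/z (f(z) = 15/z + z/z = 15/z + 1 = 1 + 15/z)
s(X) = 5
D(B) = -7 + B² (D(B) = -7 + ((5 - 5) + B)² = -7 + (0 + B)² = -7 + B²)
(-31*f(9))*D(2) = (-31*(15 + 9)/9)*(-7 + 2²) = (-31*24/9)*(-7 + 4) = -31*8/3*(-3) = -248/3*(-3) = 248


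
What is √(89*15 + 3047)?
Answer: √4382 ≈ 66.197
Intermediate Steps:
√(89*15 + 3047) = √(1335 + 3047) = √4382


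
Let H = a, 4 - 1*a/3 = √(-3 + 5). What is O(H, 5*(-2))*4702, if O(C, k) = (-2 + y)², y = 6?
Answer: 75232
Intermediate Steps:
a = 12 - 3*√2 (a = 12 - 3*√(-3 + 5) = 12 - 3*√2 ≈ 7.7574)
H = 12 - 3*√2 ≈ 7.7574
O(C, k) = 16 (O(C, k) = (-2 + 6)² = 4² = 16)
O(H, 5*(-2))*4702 = 16*4702 = 75232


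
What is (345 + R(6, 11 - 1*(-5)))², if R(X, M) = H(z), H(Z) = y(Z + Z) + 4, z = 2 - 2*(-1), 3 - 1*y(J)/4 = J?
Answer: 108241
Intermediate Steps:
y(J) = 12 - 4*J
z = 4 (z = 2 + 2 = 4)
H(Z) = 16 - 8*Z (H(Z) = (12 - 4*(Z + Z)) + 4 = (12 - 8*Z) + 4 = 16 - 8*Z)
R(X, M) = -16 (R(X, M) = 16 - 8*4 = 16 - 32 = -16)
(345 + R(6, 11 - 1*(-5)))² = (345 - 16)² = 329² = 108241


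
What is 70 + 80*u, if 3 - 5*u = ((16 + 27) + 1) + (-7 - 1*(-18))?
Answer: -762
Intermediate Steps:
u = -52/5 (u = ⅗ - (((16 + 27) + 1) + (-7 - 1*(-18)))/5 = ⅗ - ((43 + 1) + (-7 + 18))/5 = ⅗ - (44 + 11)/5 = ⅗ - ⅕*55 = ⅗ - 11 = -52/5 ≈ -10.400)
70 + 80*u = 70 + 80*(-52/5) = 70 - 832 = -762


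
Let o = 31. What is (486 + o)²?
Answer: 267289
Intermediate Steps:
(486 + o)² = (486 + 31)² = 517² = 267289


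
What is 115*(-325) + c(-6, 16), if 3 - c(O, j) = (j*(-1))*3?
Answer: -37324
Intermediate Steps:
c(O, j) = 3 + 3*j (c(O, j) = 3 - j*(-1)*3 = 3 - (-j)*3 = 3 - (-3)*j = 3 + 3*j)
115*(-325) + c(-6, 16) = 115*(-325) + (3 + 3*16) = -37375 + (3 + 48) = -37375 + 51 = -37324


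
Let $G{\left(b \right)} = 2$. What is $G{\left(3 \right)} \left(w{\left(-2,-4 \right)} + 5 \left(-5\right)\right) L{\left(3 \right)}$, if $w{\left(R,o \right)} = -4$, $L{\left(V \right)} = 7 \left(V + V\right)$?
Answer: $-2436$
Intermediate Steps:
$L{\left(V \right)} = 14 V$ ($L{\left(V \right)} = 7 \cdot 2 V = 14 V$)
$G{\left(3 \right)} \left(w{\left(-2,-4 \right)} + 5 \left(-5\right)\right) L{\left(3 \right)} = 2 \left(-4 + 5 \left(-5\right)\right) 14 \cdot 3 = 2 \left(-4 - 25\right) 42 = 2 \left(-29\right) 42 = \left(-58\right) 42 = -2436$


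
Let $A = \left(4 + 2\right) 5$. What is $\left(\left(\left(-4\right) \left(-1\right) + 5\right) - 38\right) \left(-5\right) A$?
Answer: $4350$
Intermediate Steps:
$A = 30$ ($A = 6 \cdot 5 = 30$)
$\left(\left(\left(-4\right) \left(-1\right) + 5\right) - 38\right) \left(-5\right) A = \left(\left(\left(-4\right) \left(-1\right) + 5\right) - 38\right) \left(-5\right) 30 = \left(\left(4 + 5\right) - 38\right) \left(-5\right) 30 = \left(9 - 38\right) \left(-5\right) 30 = \left(-29\right) \left(-5\right) 30 = 145 \cdot 30 = 4350$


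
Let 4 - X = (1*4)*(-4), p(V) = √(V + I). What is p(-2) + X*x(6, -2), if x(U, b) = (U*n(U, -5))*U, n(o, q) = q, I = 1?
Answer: -3600 + I ≈ -3600.0 + 1.0*I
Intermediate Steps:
x(U, b) = -5*U² (x(U, b) = (U*(-5))*U = (-5*U)*U = -5*U²)
p(V) = √(1 + V) (p(V) = √(V + 1) = √(1 + V))
X = 20 (X = 4 - 1*4*(-4) = 4 - 4*(-4) = 4 - 1*(-16) = 4 + 16 = 20)
p(-2) + X*x(6, -2) = √(1 - 2) + 20*(-5*6²) = √(-1) + 20*(-5*36) = I + 20*(-180) = I - 3600 = -3600 + I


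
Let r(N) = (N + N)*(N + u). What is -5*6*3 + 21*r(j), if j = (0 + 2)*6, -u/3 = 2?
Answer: 2934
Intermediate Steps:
u = -6 (u = -3*2 = -6)
j = 12 (j = 2*6 = 12)
r(N) = 2*N*(-6 + N) (r(N) = (N + N)*(N - 6) = (2*N)*(-6 + N) = 2*N*(-6 + N))
-5*6*3 + 21*r(j) = -5*6*3 + 21*(2*12*(-6 + 12)) = -30*3 + 21*(2*12*6) = -90 + 21*144 = -90 + 3024 = 2934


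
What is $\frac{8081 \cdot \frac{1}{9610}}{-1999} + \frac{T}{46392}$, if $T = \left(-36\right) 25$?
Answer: $- \frac{368005099}{18566841935} \approx -0.019821$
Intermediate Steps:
$T = -900$
$\frac{8081 \cdot \frac{1}{9610}}{-1999} + \frac{T}{46392} = \frac{8081 \cdot \frac{1}{9610}}{-1999} - \frac{900}{46392} = 8081 \cdot \frac{1}{9610} \left(- \frac{1}{1999}\right) - \frac{75}{3866} = \frac{8081}{9610} \left(- \frac{1}{1999}\right) - \frac{75}{3866} = - \frac{8081}{19210390} - \frac{75}{3866} = - \frac{368005099}{18566841935}$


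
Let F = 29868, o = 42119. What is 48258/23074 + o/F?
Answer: 1206611875/344587116 ≈ 3.5016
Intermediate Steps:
48258/23074 + o/F = 48258/23074 + 42119/29868 = 48258*(1/23074) + 42119*(1/29868) = 24129/11537 + 42119/29868 = 1206611875/344587116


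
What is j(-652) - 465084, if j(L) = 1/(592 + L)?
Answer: -27905041/60 ≈ -4.6508e+5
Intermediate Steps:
j(-652) - 465084 = 1/(592 - 652) - 465084 = 1/(-60) - 465084 = -1/60 - 465084 = -27905041/60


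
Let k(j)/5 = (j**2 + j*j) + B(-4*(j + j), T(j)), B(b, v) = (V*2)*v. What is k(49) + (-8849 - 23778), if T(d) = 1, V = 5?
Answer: -8567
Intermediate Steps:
B(b, v) = 10*v (B(b, v) = (5*2)*v = 10*v)
k(j) = 50 + 10*j**2 (k(j) = 5*((j**2 + j*j) + 10*1) = 5*((j**2 + j**2) + 10) = 5*(2*j**2 + 10) = 5*(10 + 2*j**2) = 50 + 10*j**2)
k(49) + (-8849 - 23778) = (50 + 10*49**2) + (-8849 - 23778) = (50 + 10*2401) - 32627 = (50 + 24010) - 32627 = 24060 - 32627 = -8567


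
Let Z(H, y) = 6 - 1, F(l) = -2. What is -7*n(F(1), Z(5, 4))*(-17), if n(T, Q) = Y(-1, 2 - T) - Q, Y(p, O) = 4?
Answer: -119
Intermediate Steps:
Z(H, y) = 5
n(T, Q) = 4 - Q
-7*n(F(1), Z(5, 4))*(-17) = -7*(4 - 1*5)*(-17) = -7*(4 - 5)*(-17) = -7*(-1)*(-17) = 7*(-17) = -119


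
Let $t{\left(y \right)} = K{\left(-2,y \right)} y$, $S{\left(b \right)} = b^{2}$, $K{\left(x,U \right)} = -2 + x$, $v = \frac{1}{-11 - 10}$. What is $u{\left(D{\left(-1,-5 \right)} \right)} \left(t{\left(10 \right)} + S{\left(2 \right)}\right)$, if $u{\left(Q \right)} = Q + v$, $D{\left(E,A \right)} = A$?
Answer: $\frac{1272}{7} \approx 181.71$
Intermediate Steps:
$v = - \frac{1}{21}$ ($v = \frac{1}{-21} = - \frac{1}{21} \approx -0.047619$)
$t{\left(y \right)} = - 4 y$ ($t{\left(y \right)} = \left(-2 - 2\right) y = - 4 y$)
$u{\left(Q \right)} = - \frac{1}{21} + Q$ ($u{\left(Q \right)} = Q - \frac{1}{21} = - \frac{1}{21} + Q$)
$u{\left(D{\left(-1,-5 \right)} \right)} \left(t{\left(10 \right)} + S{\left(2 \right)}\right) = \left(- \frac{1}{21} - 5\right) \left(\left(-4\right) 10 + 2^{2}\right) = - \frac{106 \left(-40 + 4\right)}{21} = \left(- \frac{106}{21}\right) \left(-36\right) = \frac{1272}{7}$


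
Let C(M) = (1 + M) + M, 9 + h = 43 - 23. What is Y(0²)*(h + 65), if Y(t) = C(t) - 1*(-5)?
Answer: 456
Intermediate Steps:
h = 11 (h = -9 + (43 - 23) = -9 + 20 = 11)
C(M) = 1 + 2*M
Y(t) = 6 + 2*t (Y(t) = (1 + 2*t) - 1*(-5) = (1 + 2*t) + 5 = 6 + 2*t)
Y(0²)*(h + 65) = (6 + 2*0²)*(11 + 65) = (6 + 2*0)*76 = (6 + 0)*76 = 6*76 = 456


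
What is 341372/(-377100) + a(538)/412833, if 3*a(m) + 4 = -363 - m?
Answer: -1305957272/1441475225 ≈ -0.90599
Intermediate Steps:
a(m) = -367/3 - m/3 (a(m) = -4/3 + (-363 - m)/3 = -4/3 + (-121 - m/3) = -367/3 - m/3)
341372/(-377100) + a(538)/412833 = 341372/(-377100) + (-367/3 - ⅓*538)/412833 = 341372*(-1/377100) + (-367/3 - 538/3)*(1/412833) = -85343/94275 - 905/3*1/412833 = -85343/94275 - 905/1238499 = -1305957272/1441475225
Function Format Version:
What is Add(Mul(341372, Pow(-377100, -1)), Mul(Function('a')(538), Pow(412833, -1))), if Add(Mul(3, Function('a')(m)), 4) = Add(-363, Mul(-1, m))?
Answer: Rational(-1305957272, 1441475225) ≈ -0.90599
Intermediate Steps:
Function('a')(m) = Add(Rational(-367, 3), Mul(Rational(-1, 3), m)) (Function('a')(m) = Add(Rational(-4, 3), Mul(Rational(1, 3), Add(-363, Mul(-1, m)))) = Add(Rational(-4, 3), Add(-121, Mul(Rational(-1, 3), m))) = Add(Rational(-367, 3), Mul(Rational(-1, 3), m)))
Add(Mul(341372, Pow(-377100, -1)), Mul(Function('a')(538), Pow(412833, -1))) = Add(Mul(341372, Pow(-377100, -1)), Mul(Add(Rational(-367, 3), Mul(Rational(-1, 3), 538)), Pow(412833, -1))) = Add(Mul(341372, Rational(-1, 377100)), Mul(Add(Rational(-367, 3), Rational(-538, 3)), Rational(1, 412833))) = Add(Rational(-85343, 94275), Mul(Rational(-905, 3), Rational(1, 412833))) = Add(Rational(-85343, 94275), Rational(-905, 1238499)) = Rational(-1305957272, 1441475225)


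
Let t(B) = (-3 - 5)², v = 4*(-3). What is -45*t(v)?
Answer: -2880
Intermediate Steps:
v = -12
t(B) = 64 (t(B) = (-8)² = 64)
-45*t(v) = -45*64 = -2880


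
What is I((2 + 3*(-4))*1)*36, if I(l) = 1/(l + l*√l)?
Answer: -18/55 + 18*I*√10/55 ≈ -0.32727 + 1.0349*I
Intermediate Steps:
I(l) = 1/(l + l^(3/2))
I((2 + 3*(-4))*1)*36 = 36/((2 + 3*(-4))*1 + ((2 + 3*(-4))*1)^(3/2)) = 36/((2 - 12)*1 + ((2 - 12)*1)^(3/2)) = 36/(-10*1 + (-10*1)^(3/2)) = 36/(-10 + (-10)^(3/2)) = 36/(-10 - 10*I*√10)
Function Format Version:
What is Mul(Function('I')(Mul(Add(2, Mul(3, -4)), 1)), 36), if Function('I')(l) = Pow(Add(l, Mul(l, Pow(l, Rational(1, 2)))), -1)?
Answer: Add(Rational(-18, 55), Mul(Rational(18, 55), I, Pow(10, Rational(1, 2)))) ≈ Add(-0.32727, Mul(1.0349, I))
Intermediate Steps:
Function('I')(l) = Pow(Add(l, Pow(l, Rational(3, 2))), -1)
Mul(Function('I')(Mul(Add(2, Mul(3, -4)), 1)), 36) = Mul(Pow(Add(Mul(Add(2, Mul(3, -4)), 1), Pow(Mul(Add(2, Mul(3, -4)), 1), Rational(3, 2))), -1), 36) = Mul(Pow(Add(Mul(Add(2, -12), 1), Pow(Mul(Add(2, -12), 1), Rational(3, 2))), -1), 36) = Mul(Pow(Add(Mul(-10, 1), Pow(Mul(-10, 1), Rational(3, 2))), -1), 36) = Mul(Pow(Add(-10, Pow(-10, Rational(3, 2))), -1), 36) = Mul(Pow(Add(-10, Mul(-10, I, Pow(10, Rational(1, 2)))), -1), 36) = Mul(36, Pow(Add(-10, Mul(-10, I, Pow(10, Rational(1, 2)))), -1))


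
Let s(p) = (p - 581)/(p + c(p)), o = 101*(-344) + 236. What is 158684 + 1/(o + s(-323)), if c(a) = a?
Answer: 1768633467965/11145632 ≈ 1.5868e+5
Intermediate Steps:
o = -34508 (o = -34744 + 236 = -34508)
s(p) = (-581 + p)/(2*p) (s(p) = (p - 581)/(p + p) = (-581 + p)/((2*p)) = (-581 + p)*(1/(2*p)) = (-581 + p)/(2*p))
158684 + 1/(o + s(-323)) = 158684 + 1/(-34508 + (½)*(-581 - 323)/(-323)) = 158684 + 1/(-34508 + (½)*(-1/323)*(-904)) = 158684 + 1/(-34508 + 452/323) = 158684 + 1/(-11145632/323) = 158684 - 323/11145632 = 1768633467965/11145632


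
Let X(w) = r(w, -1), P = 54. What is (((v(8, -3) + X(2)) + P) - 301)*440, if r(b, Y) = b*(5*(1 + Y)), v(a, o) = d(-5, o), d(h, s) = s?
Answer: -110000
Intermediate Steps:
v(a, o) = o
r(b, Y) = b*(5 + 5*Y)
X(w) = 0 (X(w) = 5*w*(1 - 1) = 5*w*0 = 0)
(((v(8, -3) + X(2)) + P) - 301)*440 = (((-3 + 0) + 54) - 301)*440 = ((-3 + 54) - 301)*440 = (51 - 301)*440 = -250*440 = -110000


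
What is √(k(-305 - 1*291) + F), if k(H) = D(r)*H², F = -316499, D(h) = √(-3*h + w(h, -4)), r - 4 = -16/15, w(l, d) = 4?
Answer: √(-7912475 + 3552160*I*√30)/5 ≈ 511.68 + 760.47*I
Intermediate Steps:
r = 44/15 (r = 4 - 16/15 = 44/15 ≈ 2.9333)
D(h) = √(4 - 3*h) (D(h) = √(-3*h + 4) = √(4 - 3*h))
k(H) = 2*I*√30*H²/5 (k(H) = √(4 - 3*44/15)*H² = √(4 - 44/5)*H² = √(-24/5)*H² = (2*I*√30/5)*H² = 2*I*√30*H²/5)
√(k(-305 - 1*291) + F) = √(2*I*√30*(-305 - 1*291)²/5 - 316499) = √(2*I*√30*(-305 - 291)²/5 - 316499) = √((⅖)*I*√30*(-596)² - 316499) = √((⅖)*I*√30*355216 - 316499) = √(710432*I*√30/5 - 316499) = √(-316499 + 710432*I*√30/5)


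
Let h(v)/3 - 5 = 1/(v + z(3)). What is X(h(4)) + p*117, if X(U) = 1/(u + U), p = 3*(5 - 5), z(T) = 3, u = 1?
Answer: 7/115 ≈ 0.060870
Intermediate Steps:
h(v) = 15 + 3/(3 + v) (h(v) = 15 + 3/(v + 3) = 15 + 3/(3 + v))
p = 0 (p = 3*0 = 0)
X(U) = 1/(1 + U)
X(h(4)) + p*117 = 1/(1 + 3*(16 + 5*4)/(3 + 4)) + 0*117 = 1/(1 + 3*(16 + 20)/7) + 0 = 1/(1 + 3*(⅐)*36) + 0 = 1/(1 + 108/7) + 0 = 1/(115/7) + 0 = 7/115 + 0 = 7/115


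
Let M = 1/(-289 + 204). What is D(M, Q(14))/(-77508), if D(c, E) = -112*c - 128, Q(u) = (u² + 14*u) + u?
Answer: 2692/1647045 ≈ 0.0016344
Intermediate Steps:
M = -1/85 (M = 1/(-85) = -1/85 ≈ -0.011765)
Q(u) = u² + 15*u
D(c, E) = -128 - 112*c
D(M, Q(14))/(-77508) = (-128 - 112*(-1/85))/(-77508) = (-128 + 112/85)*(-1/77508) = -10768/85*(-1/77508) = 2692/1647045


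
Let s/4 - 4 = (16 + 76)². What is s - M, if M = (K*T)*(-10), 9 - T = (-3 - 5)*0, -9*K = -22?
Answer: 34092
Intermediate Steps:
K = 22/9 (K = -⅑*(-22) = 22/9 ≈ 2.4444)
T = 9 (T = 9 - (-3 - 5)*0 = 9 - (-8)*0 = 9 - 1*0 = 9 + 0 = 9)
s = 33872 (s = 16 + 4*(16 + 76)² = 16 + 4*92² = 16 + 4*8464 = 16 + 33856 = 33872)
M = -220 (M = ((22/9)*9)*(-10) = 22*(-10) = -220)
s - M = 33872 - 1*(-220) = 33872 + 220 = 34092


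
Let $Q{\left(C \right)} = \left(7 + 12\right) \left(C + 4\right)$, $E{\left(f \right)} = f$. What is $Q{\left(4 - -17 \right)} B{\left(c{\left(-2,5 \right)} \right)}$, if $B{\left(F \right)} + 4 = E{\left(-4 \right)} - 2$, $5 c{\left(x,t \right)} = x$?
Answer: $-4750$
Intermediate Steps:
$c{\left(x,t \right)} = \frac{x}{5}$
$Q{\left(C \right)} = 76 + 19 C$ ($Q{\left(C \right)} = 19 \left(4 + C\right) = 76 + 19 C$)
$B{\left(F \right)} = -10$ ($B{\left(F \right)} = -4 - 6 = -10$)
$Q{\left(4 - -17 \right)} B{\left(c{\left(-2,5 \right)} \right)} = \left(76 + 19 \left(4 - -17\right)\right) \left(-10\right) = \left(76 + 19 \left(4 + 17\right)\right) \left(-10\right) = \left(76 + 19 \cdot 21\right) \left(-10\right) = \left(76 + 399\right) \left(-10\right) = 475 \left(-10\right) = -4750$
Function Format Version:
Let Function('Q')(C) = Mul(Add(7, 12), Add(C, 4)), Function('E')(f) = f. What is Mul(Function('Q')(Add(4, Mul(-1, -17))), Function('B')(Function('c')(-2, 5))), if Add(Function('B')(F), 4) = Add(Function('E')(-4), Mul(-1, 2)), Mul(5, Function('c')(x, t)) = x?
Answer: -4750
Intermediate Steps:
Function('c')(x, t) = Mul(Rational(1, 5), x)
Function('Q')(C) = Add(76, Mul(19, C)) (Function('Q')(C) = Mul(19, Add(4, C)) = Add(76, Mul(19, C)))
Function('B')(F) = -10 (Function('B')(F) = Add(-4, Add(-4, Mul(-1, 2))) = Add(-4, Add(-4, -2)) = Add(-4, -6) = -10)
Mul(Function('Q')(Add(4, Mul(-1, -17))), Function('B')(Function('c')(-2, 5))) = Mul(Add(76, Mul(19, Add(4, Mul(-1, -17)))), -10) = Mul(Add(76, Mul(19, Add(4, 17))), -10) = Mul(Add(76, Mul(19, 21)), -10) = Mul(Add(76, 399), -10) = Mul(475, -10) = -4750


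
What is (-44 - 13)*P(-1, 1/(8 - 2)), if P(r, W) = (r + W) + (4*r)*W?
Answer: 171/2 ≈ 85.500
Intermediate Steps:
P(r, W) = W + r + 4*W*r (P(r, W) = (W + r) + 4*W*r = W + r + 4*W*r)
(-44 - 13)*P(-1, 1/(8 - 2)) = (-44 - 13)*(1/(8 - 2) - 1 + 4*(-1)/(8 - 2)) = -57*(1/6 - 1 + 4*(-1)/6) = -57*(⅙ - 1 + 4*(⅙)*(-1)) = -57*(⅙ - 1 - ⅔) = -57*(-3/2) = 171/2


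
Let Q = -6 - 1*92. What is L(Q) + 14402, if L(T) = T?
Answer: 14304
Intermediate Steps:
Q = -98 (Q = -6 - 92 = -98)
L(Q) + 14402 = -98 + 14402 = 14304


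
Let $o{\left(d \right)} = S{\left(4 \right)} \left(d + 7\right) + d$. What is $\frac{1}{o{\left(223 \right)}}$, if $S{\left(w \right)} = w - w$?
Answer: $\frac{1}{223} \approx 0.0044843$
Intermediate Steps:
$S{\left(w \right)} = 0$
$o{\left(d \right)} = d$ ($o{\left(d \right)} = 0 \left(d + 7\right) + d = 0 \left(7 + d\right) + d = 0 + d = d$)
$\frac{1}{o{\left(223 \right)}} = \frac{1}{223}$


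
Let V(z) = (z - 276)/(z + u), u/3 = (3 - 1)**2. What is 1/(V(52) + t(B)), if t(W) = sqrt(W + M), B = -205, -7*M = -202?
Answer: -98/5275 - 12*I*sqrt(959)/5275 ≈ -0.018578 - 0.070448*I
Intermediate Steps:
M = 202/7 (M = -1/7*(-202) = 202/7 ≈ 28.857)
u = 12 (u = 3*(3 - 1)**2 = 3*2**2 = 3*4 = 12)
t(W) = sqrt(202/7 + W) (t(W) = sqrt(W + 202/7) = sqrt(202/7 + W))
V(z) = (-276 + z)/(12 + z) (V(z) = (z - 276)/(z + 12) = (-276 + z)/(12 + z))
1/(V(52) + t(B)) = 1/((-276 + 52)/(12 + 52) + sqrt(1414 + 49*(-205))/7) = 1/(-224/64 + sqrt(1414 - 10045)/7) = 1/((1/64)*(-224) + sqrt(-8631)/7) = 1/(-7/2 + (3*I*sqrt(959))/7) = 1/(-7/2 + 3*I*sqrt(959)/7)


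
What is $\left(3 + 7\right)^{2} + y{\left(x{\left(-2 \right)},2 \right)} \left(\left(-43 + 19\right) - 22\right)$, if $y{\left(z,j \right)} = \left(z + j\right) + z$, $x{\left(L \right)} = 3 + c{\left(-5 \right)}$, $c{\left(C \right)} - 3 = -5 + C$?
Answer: $376$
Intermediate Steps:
$c{\left(C \right)} = -2 + C$ ($c{\left(C \right)} = 3 + \left(-5 + C\right) = -2 + C$)
$x{\left(L \right)} = -4$ ($x{\left(L \right)} = 3 - 7 = -4$)
$y{\left(z,j \right)} = j + 2 z$ ($y{\left(z,j \right)} = \left(j + z\right) + z = j + 2 z$)
$\left(3 + 7\right)^{2} + y{\left(x{\left(-2 \right)},2 \right)} \left(\left(-43 + 19\right) - 22\right) = \left(3 + 7\right)^{2} + \left(2 + 2 \left(-4\right)\right) \left(\left(-43 + 19\right) - 22\right) = 10^{2} + \left(2 - 8\right) \left(-24 - 22\right) = 100 - -276 = 100 + 276 = 376$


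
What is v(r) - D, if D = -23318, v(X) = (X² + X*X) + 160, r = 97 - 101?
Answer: 23510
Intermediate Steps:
r = -4
v(X) = 160 + 2*X² (v(X) = (X² + X²) + 160 = 2*X² + 160 = 160 + 2*X²)
v(r) - D = (160 + 2*(-4)²) - 1*(-23318) = (160 + 2*16) + 23318 = (160 + 32) + 23318 = 192 + 23318 = 23510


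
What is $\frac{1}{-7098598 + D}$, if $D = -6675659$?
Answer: $- \frac{1}{13774257} \approx -7.2599 \cdot 10^{-8}$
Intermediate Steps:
$\frac{1}{-7098598 + D} = \frac{1}{-7098598 - 6675659} = \frac{1}{-13774257} = - \frac{1}{13774257}$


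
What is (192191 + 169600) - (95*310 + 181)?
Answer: 332160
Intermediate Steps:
(192191 + 169600) - (95*310 + 181) = 361791 - (29450 + 181) = 361791 - 1*29631 = 361791 - 29631 = 332160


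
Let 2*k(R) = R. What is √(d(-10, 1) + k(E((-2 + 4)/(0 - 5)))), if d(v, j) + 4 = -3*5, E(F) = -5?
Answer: I*√86/2 ≈ 4.6368*I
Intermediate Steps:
d(v, j) = -19 (d(v, j) = -4 - 3*5 = -4 - 15 = -19)
k(R) = R/2
√(d(-10, 1) + k(E((-2 + 4)/(0 - 5)))) = √(-19 + (½)*(-5)) = √(-19 - 5/2) = √(-43/2) = I*√86/2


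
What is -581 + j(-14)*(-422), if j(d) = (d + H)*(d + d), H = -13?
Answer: -319613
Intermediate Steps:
j(d) = 2*d*(-13 + d) (j(d) = (d - 13)*(d + d) = (-13 + d)*(2*d) = 2*d*(-13 + d))
-581 + j(-14)*(-422) = -581 + (2*(-14)*(-13 - 14))*(-422) = -581 + (2*(-14)*(-27))*(-422) = -581 + 756*(-422) = -581 - 319032 = -319613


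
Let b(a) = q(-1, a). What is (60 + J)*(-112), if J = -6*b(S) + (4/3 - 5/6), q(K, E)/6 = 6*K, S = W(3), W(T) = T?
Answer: -30968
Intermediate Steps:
S = 3
q(K, E) = 36*K (q(K, E) = 6*(6*K) = 36*K)
b(a) = -36 (b(a) = 36*(-1) = -36)
J = 433/2 (J = -6*(-36) + (4/3 - 5/6) = 216 + (4*(⅓) - 5*⅙) = 216 + (4/3 - ⅚) = 216 + ½ = 433/2 ≈ 216.50)
(60 + J)*(-112) = (60 + 433/2)*(-112) = (553/2)*(-112) = -30968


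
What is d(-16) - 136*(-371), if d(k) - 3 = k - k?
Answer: 50459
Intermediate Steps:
d(k) = 3 (d(k) = 3 + (k - k) = 3 + 0 = 3)
d(-16) - 136*(-371) = 3 - 136*(-371) = 3 + 50456 = 50459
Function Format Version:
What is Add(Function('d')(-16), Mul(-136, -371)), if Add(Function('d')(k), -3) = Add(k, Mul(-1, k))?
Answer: 50459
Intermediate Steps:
Function('d')(k) = 3 (Function('d')(k) = Add(3, Add(k, Mul(-1, k))) = Add(3, 0) = 3)
Add(Function('d')(-16), Mul(-136, -371)) = Add(3, Mul(-136, -371)) = Add(3, 50456) = 50459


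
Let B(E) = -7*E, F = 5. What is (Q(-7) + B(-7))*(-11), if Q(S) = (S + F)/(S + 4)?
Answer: -1639/3 ≈ -546.33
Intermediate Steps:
Q(S) = (5 + S)/(4 + S) (Q(S) = (S + 5)/(S + 4) = (5 + S)/(4 + S))
(Q(-7) + B(-7))*(-11) = ((5 - 7)/(4 - 7) - 7*(-7))*(-11) = (-2/(-3) + 49)*(-11) = (-⅓*(-2) + 49)*(-11) = (⅔ + 49)*(-11) = (149/3)*(-11) = -1639/3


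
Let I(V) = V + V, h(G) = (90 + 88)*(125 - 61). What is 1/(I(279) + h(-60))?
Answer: 1/11950 ≈ 8.3682e-5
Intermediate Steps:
h(G) = 11392 (h(G) = 178*64 = 11392)
I(V) = 2*V
1/(I(279) + h(-60)) = 1/(2*279 + 11392) = 1/(558 + 11392) = 1/11950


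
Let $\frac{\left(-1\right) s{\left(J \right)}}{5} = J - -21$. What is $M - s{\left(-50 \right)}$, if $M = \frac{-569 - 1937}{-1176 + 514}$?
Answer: $- \frac{46742}{331} \approx -141.21$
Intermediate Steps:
$s{\left(J \right)} = -105 - 5 J$ ($s{\left(J \right)} = - 5 \left(J - -21\right) = - 5 \left(J + 21\right) = - 5 \left(21 + J\right) = -105 - 5 J$)
$M = \frac{1253}{331}$ ($M = - \frac{2506}{-662} = \left(-2506\right) \left(- \frac{1}{662}\right) = \frac{1253}{331} \approx 3.7855$)
$M - s{\left(-50 \right)} = \frac{1253}{331} - \left(-105 - -250\right) = \frac{1253}{331} - \left(-105 + 250\right) = \frac{1253}{331} - 145 = - \frac{46742}{331}$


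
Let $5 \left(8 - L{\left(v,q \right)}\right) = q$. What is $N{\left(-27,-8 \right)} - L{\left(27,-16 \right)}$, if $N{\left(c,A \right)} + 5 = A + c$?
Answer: $- \frac{256}{5} \approx -51.2$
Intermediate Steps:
$N{\left(c,A \right)} = -5 + A + c$ ($N{\left(c,A \right)} = -5 + \left(A + c\right) = -5 + A + c$)
$L{\left(v,q \right)} = 8 - \frac{q}{5}$
$N{\left(-27,-8 \right)} - L{\left(27,-16 \right)} = \left(-5 - 8 - 27\right) - \left(8 - - \frac{16}{5}\right) = -40 - \left(8 + \frac{16}{5}\right) = -40 - \frac{56}{5} = - \frac{256}{5}$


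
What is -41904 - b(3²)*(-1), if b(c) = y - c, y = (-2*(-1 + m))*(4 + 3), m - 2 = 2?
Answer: -41955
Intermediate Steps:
m = 4 (m = 2 + 2 = 4)
y = -42 (y = (-2*(-1 + 4))*(4 + 3) = -2*3*7 = -6*7 = -42)
b(c) = -42 - c
-41904 - b(3²)*(-1) = -41904 - (-42 - 1*3²)*(-1) = -41904 - (-42 - 1*9)*(-1) = -41904 - (-42 - 9)*(-1) = -41904 - (-51)*(-1) = -41904 - 1*51 = -41904 - 51 = -41955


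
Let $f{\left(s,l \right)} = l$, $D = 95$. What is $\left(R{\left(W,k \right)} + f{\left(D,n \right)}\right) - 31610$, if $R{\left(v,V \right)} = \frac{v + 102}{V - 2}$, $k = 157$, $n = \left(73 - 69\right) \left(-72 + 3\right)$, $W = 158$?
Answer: $- \frac{988414}{31} \approx -31884.0$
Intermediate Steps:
$n = -276$ ($n = 4 \left(-69\right) = -276$)
$R{\left(v,V \right)} = \frac{102 + v}{-2 + V}$
$\left(R{\left(W,k \right)} + f{\left(D,n \right)}\right) - 31610 = \left(\frac{102 + 158}{-2 + 157} - 276\right) - 31610 = \left(\frac{1}{155} \cdot 260 - 276\right) - 31610 = \left(\frac{52}{31} - 276\right) - 31610 = - \frac{8504}{31} - 31610 = - \frac{988414}{31}$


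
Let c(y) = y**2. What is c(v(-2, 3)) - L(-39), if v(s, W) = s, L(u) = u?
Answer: 43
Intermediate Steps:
c(v(-2, 3)) - L(-39) = (-2)**2 - 1*(-39) = 4 + 39 = 43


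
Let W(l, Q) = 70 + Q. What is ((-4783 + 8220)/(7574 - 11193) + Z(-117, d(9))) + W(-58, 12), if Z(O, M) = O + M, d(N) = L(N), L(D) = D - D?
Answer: -18586/517 ≈ -35.950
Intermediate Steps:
L(D) = 0
d(N) = 0
Z(O, M) = M + O
((-4783 + 8220)/(7574 - 11193) + Z(-117, d(9))) + W(-58, 12) = ((-4783 + 8220)/(7574 - 11193) + (0 - 117)) + (70 + 12) = (3437/(-3619) - 117) + 82 = (3437*(-1/3619) - 117) + 82 = (-491/517 - 117) + 82 = -60980/517 + 82 = -18586/517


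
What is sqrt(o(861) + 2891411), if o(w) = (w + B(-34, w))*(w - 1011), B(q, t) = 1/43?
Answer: sqrt(5107414139)/43 ≈ 1662.0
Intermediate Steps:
B(q, t) = 1/43
o(w) = (-1011 + w)*(1/43 + w) (o(w) = (w + 1/43)*(w - 1011) = (1/43 + w)*(-1011 + w) = (-1011 + w)*(1/43 + w))
sqrt(o(861) + 2891411) = sqrt((-1011/43 + 861**2 - 43472/43*861) + 2891411) = sqrt((-1011/43 + 741321 - 37429392/43) + 2891411) = sqrt(-5553600/43 + 2891411) = sqrt(118777073/43) = sqrt(5107414139)/43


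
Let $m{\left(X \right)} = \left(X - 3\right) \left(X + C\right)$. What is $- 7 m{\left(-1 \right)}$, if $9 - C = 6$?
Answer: $56$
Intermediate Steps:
$C = 3$ ($C = 9 - 6 = 3$)
$m{\left(X \right)} = \left(-3 + X\right) \left(3 + X\right)$ ($m{\left(X \right)} = \left(X - 3\right) \left(X + 3\right) = \left(-3 + X\right) \left(3 + X\right)$)
$- 7 m{\left(-1 \right)} = - 7 \left(-9 + \left(-1\right)^{2}\right) = - 7 \left(-9 + 1\right) = \left(-7\right) \left(-8\right) = 56$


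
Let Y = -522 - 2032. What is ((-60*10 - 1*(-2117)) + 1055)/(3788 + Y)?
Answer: 1286/617 ≈ 2.0843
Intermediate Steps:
Y = -2554
((-60*10 - 1*(-2117)) + 1055)/(3788 + Y) = ((-60*10 - 1*(-2117)) + 1055)/(3788 - 2554) = ((-600 + 2117) + 1055)/1234 = (1517 + 1055)*(1/1234) = 2572*(1/1234) = 1286/617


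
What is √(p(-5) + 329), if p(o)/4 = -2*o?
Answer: 3*√41 ≈ 19.209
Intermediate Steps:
p(o) = -8*o (p(o) = 4*(-2*o) = -8*o)
√(p(-5) + 329) = √(-8*(-5) + 329) = √(40 + 329) = √369 = 3*√41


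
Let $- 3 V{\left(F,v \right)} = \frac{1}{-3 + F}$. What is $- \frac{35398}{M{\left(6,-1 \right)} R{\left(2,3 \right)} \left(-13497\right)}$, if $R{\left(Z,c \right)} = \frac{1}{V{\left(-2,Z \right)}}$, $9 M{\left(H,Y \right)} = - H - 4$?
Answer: $- \frac{1609}{10225} \approx -0.15736$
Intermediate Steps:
$M{\left(H,Y \right)} = - \frac{4}{9} - \frac{H}{9}$ ($M{\left(H,Y \right)} = \frac{- H - 4}{9} = \frac{-4 - H}{9} = - \frac{4}{9} - \frac{H}{9}$)
$V{\left(F,v \right)} = - \frac{1}{3 \left(-3 + F\right)}$
$R{\left(Z,c \right)} = 15$ ($R{\left(Z,c \right)} = \frac{1}{\left(-1\right) \frac{1}{-9 + 3 \left(-2\right)}} = \frac{1}{\left(-1\right) \frac{1}{-9 - 6}} = \frac{1}{\left(-1\right) \frac{1}{-15}} = \frac{1}{\left(-1\right) \left(- \frac{1}{15}\right)} = \frac{1}{\frac{1}{15}} = 15$)
$- \frac{35398}{M{\left(6,-1 \right)} R{\left(2,3 \right)} \left(-13497\right)} = - \frac{35398}{\left(- \frac{4}{9} - \frac{2}{3}\right) 15 \left(-13497\right)} = - \frac{35398}{\left(- \frac{10}{9}\right) 15 \left(-13497\right)} = - \frac{35398}{\left(- \frac{50}{3}\right) \left(-13497\right)} = - \frac{35398}{224950} = \left(-35398\right) \frac{1}{224950} = - \frac{1609}{10225}$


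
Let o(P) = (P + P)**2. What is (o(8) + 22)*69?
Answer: 19182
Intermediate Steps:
o(P) = 4*P**2 (o(P) = (2*P)**2 = 4*P**2)
(o(8) + 22)*69 = (4*8**2 + 22)*69 = (4*64 + 22)*69 = (256 + 22)*69 = 278*69 = 19182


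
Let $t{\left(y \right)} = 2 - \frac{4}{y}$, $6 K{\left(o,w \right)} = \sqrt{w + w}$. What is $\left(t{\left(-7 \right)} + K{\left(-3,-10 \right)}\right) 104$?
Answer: $\frac{1872}{7} + \frac{104 i \sqrt{5}}{3} \approx 267.43 + 77.517 i$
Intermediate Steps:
$K{\left(o,w \right)} = \frac{\sqrt{2} \sqrt{w}}{6}$ ($K{\left(o,w \right)} = \frac{\sqrt{w + w}}{6} = \frac{\sqrt{2 w}}{6} = \frac{\sqrt{2} \sqrt{w}}{6}$)
$t{\left(y \right)} = 2 - \frac{4}{y}$
$\left(t{\left(-7 \right)} + K{\left(-3,-10 \right)}\right) 104 = \left(\left(2 - \frac{4}{-7}\right) + \frac{\sqrt{2} \sqrt{-10}}{6}\right) 104 = \left(\left(2 - - \frac{4}{7}\right) + \frac{\sqrt{2} i \sqrt{10}}{6}\right) 104 = \left(\left(2 + \frac{4}{7}\right) + \frac{i \sqrt{5}}{3}\right) 104 = \left(\frac{18}{7} + \frac{i \sqrt{5}}{3}\right) 104 = \frac{1872}{7} + \frac{104 i \sqrt{5}}{3}$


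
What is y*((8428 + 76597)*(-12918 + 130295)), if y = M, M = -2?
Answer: -19959958850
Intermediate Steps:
y = -2
y*((8428 + 76597)*(-12918 + 130295)) = -2*(8428 + 76597)*(-12918 + 130295) = -170050*117377 = -2*9979979425 = -19959958850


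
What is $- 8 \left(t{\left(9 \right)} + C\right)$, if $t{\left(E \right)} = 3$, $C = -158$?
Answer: $1240$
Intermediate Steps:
$- 8 \left(t{\left(9 \right)} + C\right) = - 8 \left(3 - 158\right) = \left(-8\right) \left(-155\right) = 1240$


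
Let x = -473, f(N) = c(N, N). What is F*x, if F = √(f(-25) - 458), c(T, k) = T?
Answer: -473*I*√483 ≈ -10395.0*I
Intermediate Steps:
f(N) = N
F = I*√483 (F = √(-25 - 458) = √(-483) = I*√483 ≈ 21.977*I)
F*x = (I*√483)*(-473) = -473*I*√483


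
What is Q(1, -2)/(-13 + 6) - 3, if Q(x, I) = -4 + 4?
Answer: -3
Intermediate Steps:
Q(x, I) = 0
Q(1, -2)/(-13 + 6) - 3 = 0/(-13 + 6) - 3 = 0/(-7) - 3 = -⅐*0 - 3 = 0 - 3 = -3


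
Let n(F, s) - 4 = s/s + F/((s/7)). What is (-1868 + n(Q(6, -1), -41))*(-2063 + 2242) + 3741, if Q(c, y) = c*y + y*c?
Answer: -13504140/41 ≈ -3.2937e+5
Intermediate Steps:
Q(c, y) = 2*c*y (Q(c, y) = c*y + c*y = 2*c*y)
n(F, s) = 5 + 7*F/s (n(F, s) = 4 + (s/s + F/((s/7))) = 4 + (1 + F/((s*(⅐)))) = 4 + (1 + F/((s/7))) = 4 + (1 + F*(7/s)) = 4 + (1 + 7*F/s) = 5 + 7*F/s)
(-1868 + n(Q(6, -1), -41))*(-2063 + 2242) + 3741 = (-1868 + (5 + 7*(2*6*(-1))/(-41)))*(-2063 + 2242) + 3741 = (-1868 + (5 + 7*(-12)*(-1/41)))*179 + 3741 = (-1868 + (5 + 84/41))*179 + 3741 = (-1868 + 289/41)*179 + 3741 = -76299/41*179 + 3741 = -13657521/41 + 3741 = -13504140/41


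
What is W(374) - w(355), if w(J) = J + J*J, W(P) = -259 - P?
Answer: -127013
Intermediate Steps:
w(J) = J + J²
W(374) - w(355) = (-259 - 1*374) - 355*(1 + 355) = (-259 - 374) - 355*356 = -633 - 1*126380 = -633 - 126380 = -127013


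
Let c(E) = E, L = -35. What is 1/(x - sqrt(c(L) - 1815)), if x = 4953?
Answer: 4953/24534059 + 5*I*sqrt(74)/24534059 ≈ 0.00020188 + 1.7531e-6*I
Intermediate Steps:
1/(x - sqrt(c(L) - 1815)) = 1/(4953 - sqrt(-35 - 1815)) = 1/(4953 - sqrt(-1850)) = 1/(4953 - 5*I*sqrt(74))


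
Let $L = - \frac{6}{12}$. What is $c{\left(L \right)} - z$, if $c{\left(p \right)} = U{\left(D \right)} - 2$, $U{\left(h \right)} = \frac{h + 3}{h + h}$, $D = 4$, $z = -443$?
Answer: $\frac{3535}{8} \approx 441.88$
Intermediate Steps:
$L = - \frac{1}{2}$ ($L = \left(-6\right) \frac{1}{12} = - \frac{1}{2} \approx -0.5$)
$U{\left(h \right)} = \frac{3 + h}{2 h}$
$c{\left(p \right)} = - \frac{9}{8}$ ($c{\left(p \right)} = \frac{3 + 4}{2 \cdot 4} - 2 = \frac{1}{2} \cdot \frac{1}{4} \cdot 7 - 2 = \frac{7}{8} - 2 = - \frac{9}{8}$)
$c{\left(L \right)} - z = - \frac{9}{8} - -443 = - \frac{9}{8} + 443 = \frac{3535}{8}$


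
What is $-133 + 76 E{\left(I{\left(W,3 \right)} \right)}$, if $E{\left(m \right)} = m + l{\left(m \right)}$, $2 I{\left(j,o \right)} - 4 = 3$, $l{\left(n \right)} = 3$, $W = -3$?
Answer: $361$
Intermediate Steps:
$I{\left(j,o \right)} = \frac{7}{2}$ ($I{\left(j,o \right)} = 2 + \frac{1}{2} \cdot 3 = 2 + \frac{3}{2} = \frac{7}{2}$)
$E{\left(m \right)} = 3 + m$ ($E{\left(m \right)} = m + 3 = 3 + m$)
$-133 + 76 E{\left(I{\left(W,3 \right)} \right)} = -133 + 76 \left(3 + \frac{7}{2}\right) = -133 + 76 \cdot \frac{13}{2} = -133 + 494 = 361$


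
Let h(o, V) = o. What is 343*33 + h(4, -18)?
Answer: 11323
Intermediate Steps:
343*33 + h(4, -18) = 343*33 + 4 = 11319 + 4 = 11323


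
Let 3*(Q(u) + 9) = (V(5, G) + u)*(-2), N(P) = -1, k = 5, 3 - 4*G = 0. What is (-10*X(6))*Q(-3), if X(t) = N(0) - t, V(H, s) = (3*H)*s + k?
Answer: -3745/3 ≈ -1248.3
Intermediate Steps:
G = ¾ (G = ¾ - ¼*0 = ¾ + 0 = ¾ ≈ 0.75000)
V(H, s) = 5 + 3*H*s (V(H, s) = (3*H)*s + 5 = 3*H*s + 5 = 5 + 3*H*s)
Q(u) = -119/6 - 2*u/3 (Q(u) = -9 + (((5 + 3*5*(¾)) + u)*(-2))/3 = -9 + (((5 + 45/4) + u)*(-2))/3 = -9 + ((65/4 + u)*(-2))/3 = -9 + (-65/2 - 2*u)/3 = -9 + (-65/6 - 2*u/3) = -119/6 - 2*u/3)
X(t) = -1 - t
(-10*X(6))*Q(-3) = (-10*(-1 - 1*6))*(-119/6 - ⅔*(-3)) = (-10*(-1 - 6))*(-119/6 + 2) = -10*(-7)*(-107/6) = 70*(-107/6) = -3745/3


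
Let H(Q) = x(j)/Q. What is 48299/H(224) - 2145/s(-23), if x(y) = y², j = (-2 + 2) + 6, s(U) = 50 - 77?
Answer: 2705459/9 ≈ 3.0061e+5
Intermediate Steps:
s(U) = -27
j = 6 (j = 0 + 6 = 6)
H(Q) = 36/Q (H(Q) = 6²/Q = 36/Q)
48299/H(224) - 2145/s(-23) = 48299/((36/224)) - 2145/(-27) = 48299/((36*(1/224))) - 2145*(-1/27) = 48299/(9/56) + 715/9 = 48299*(56/9) + 715/9 = 2704744/9 + 715/9 = 2705459/9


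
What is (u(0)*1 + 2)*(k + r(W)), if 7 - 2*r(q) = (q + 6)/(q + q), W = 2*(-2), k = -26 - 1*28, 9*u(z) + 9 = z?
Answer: -403/8 ≈ -50.375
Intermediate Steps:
u(z) = -1 + z/9
k = -54 (k = -26 - 28 = -54)
W = -4
r(q) = 7/2 - (6 + q)/(4*q) (r(q) = 7/2 - (q + 6)/(2*(q + q)) = 7/2 - (6 + q)/(2*(2*q)) = 7/2 - (6 + q)*1/(2*q)/2 = 7/2 - (6 + q)/(4*q))
(u(0)*1 + 2)*(k + r(W)) = ((-1 + (1/9)*0)*1 + 2)*(-54 + (1/4)*(-6 + 13*(-4))/(-4)) = ((-1 + 0)*1 + 2)*(-54 + (1/4)*(-1/4)*(-6 - 52)) = (-1*1 + 2)*(-54 + (1/4)*(-1/4)*(-58)) = (-1 + 2)*(-54 + 29/8) = 1*(-403/8) = -403/8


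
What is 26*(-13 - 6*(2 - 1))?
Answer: -494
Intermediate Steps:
26*(-13 - 6*(2 - 1)) = 26*(-13 - 6) = 26*(-19) = -494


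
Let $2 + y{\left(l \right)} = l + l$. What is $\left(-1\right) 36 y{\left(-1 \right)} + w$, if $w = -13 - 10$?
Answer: $121$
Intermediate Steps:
$w = -23$
$y{\left(l \right)} = -2 + 2 l$ ($y{\left(l \right)} = -2 + \left(l + l\right) = -2 + 2 l$)
$\left(-1\right) 36 y{\left(-1 \right)} + w = \left(-1\right) 36 \left(-2 + 2 \left(-1\right)\right) - 23 = - 36 \left(-2 - 2\right) - 23 = \left(-36\right) \left(-4\right) - 23 = 144 - 23 = 121$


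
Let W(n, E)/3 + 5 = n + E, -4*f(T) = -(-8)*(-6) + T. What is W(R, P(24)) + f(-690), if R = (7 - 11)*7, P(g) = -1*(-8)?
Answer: 219/2 ≈ 109.50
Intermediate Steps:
P(g) = 8
f(T) = 12 - T/4 (f(T) = -(-(-8)*(-6) + T)/4 = -(-8*6 + T)/4 = -(-48 + T)/4 = 12 - T/4)
R = -28 (R = -4*7 = -28)
W(n, E) = -15 + 3*E + 3*n (W(n, E) = -15 + 3*(n + E) = -15 + 3*(E + n) = -15 + (3*E + 3*n) = -15 + 3*E + 3*n)
W(R, P(24)) + f(-690) = (-15 + 3*8 + 3*(-28)) + (12 - 1/4*(-690)) = (-15 + 24 - 84) + (12 + 345/2) = -75 + 369/2 = 219/2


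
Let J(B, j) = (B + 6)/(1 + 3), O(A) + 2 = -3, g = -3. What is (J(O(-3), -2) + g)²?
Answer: 121/16 ≈ 7.5625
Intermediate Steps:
O(A) = -5 (O(A) = -2 - 3 = -5)
J(B, j) = 3/2 + B/4 (J(B, j) = (6 + B)/4 = (6 + B)*(¼) = 3/2 + B/4)
(J(O(-3), -2) + g)² = ((3/2 + (¼)*(-5)) - 3)² = ((3/2 - 5/4) - 3)² = (¼ - 3)² = (-11/4)² = 121/16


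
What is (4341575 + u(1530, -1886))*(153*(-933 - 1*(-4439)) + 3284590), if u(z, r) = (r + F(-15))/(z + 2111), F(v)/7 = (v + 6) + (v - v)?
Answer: 60401243565327008/3641 ≈ 1.6589e+13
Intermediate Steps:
F(v) = 42 + 7*v (F(v) = 7*((v + 6) + (v - v)) = 7*((6 + v) + 0) = 7*(6 + v) = 42 + 7*v)
u(z, r) = (-63 + r)/(2111 + z) (u(z, r) = (r + (42 + 7*(-15)))/(z + 2111) = (r + (42 - 105))/(2111 + z) = (r - 63)/(2111 + z) = (-63 + r)/(2111 + z))
(4341575 + u(1530, -1886))*(153*(-933 - 1*(-4439)) + 3284590) = (4341575 + (-63 - 1886)/(2111 + 1530))*(153*(-933 - 1*(-4439)) + 3284590) = (4341575 - 1949/3641)*(153*(-933 + 4439) + 3284590) = (4341575 + (1/3641)*(-1949))*(153*3506 + 3284590) = (4341575 - 1949/3641)*(536418 + 3284590) = (15807672626/3641)*3821008 = 60401243565327008/3641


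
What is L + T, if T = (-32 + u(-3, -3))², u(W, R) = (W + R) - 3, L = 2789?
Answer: 4470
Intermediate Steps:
u(W, R) = -3 + R + W (u(W, R) = (R + W) - 3 = -3 + R + W)
T = 1681 (T = (-32 + (-3 - 3 - 3))² = (-32 - 9)² = (-41)² = 1681)
L + T = 2789 + 1681 = 4470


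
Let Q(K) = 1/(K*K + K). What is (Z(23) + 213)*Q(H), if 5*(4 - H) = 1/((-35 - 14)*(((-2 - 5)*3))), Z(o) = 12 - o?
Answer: 2673573525/264687098 ≈ 10.101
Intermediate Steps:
H = 20579/5145 (H = 4 - 1/(5*(-35 - 14)*((-2 - 5)*3)) = 4 - 1/(5*(-49)*((-7*3))) = 4 - (-1)/(245*(-21)) = 4 - (-1)*(-1)/(245*21) = 4 - 1/5*1/1029 = 4 - 1/5145 = 20579/5145 ≈ 3.9998)
Q(K) = 1/(K + K**2) (Q(K) = 1/(K**2 + K) = 1/(K + K**2))
(Z(23) + 213)*Q(H) = ((12 - 1*23) + 213)*(1/((20579/5145)*(1 + 20579/5145))) = ((12 - 23) + 213)*(5145/(20579*(25724/5145))) = (-11 + 213)*((5145/20579)*(5145/25724)) = 202*(26471025/529374196) = 2673573525/264687098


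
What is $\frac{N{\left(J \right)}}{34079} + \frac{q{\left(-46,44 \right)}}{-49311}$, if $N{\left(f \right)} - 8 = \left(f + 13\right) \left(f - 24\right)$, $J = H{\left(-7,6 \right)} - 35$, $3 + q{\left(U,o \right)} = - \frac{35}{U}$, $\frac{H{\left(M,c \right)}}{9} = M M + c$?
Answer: $\frac{467809866353}{77301600174} \approx 6.0518$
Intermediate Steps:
$H{\left(M,c \right)} = 9 c + 9 M^{2}$ ($H{\left(M,c \right)} = 9 \left(M M + c\right) = 9 \left(M^{2} + c\right) = 9 \left(c + M^{2}\right) = 9 c + 9 M^{2}$)
$q{\left(U,o \right)} = -3 - \frac{35}{U}$
$J = 460$ ($J = \left(9 \cdot 6 + 9 \left(-7\right)^{2}\right) - 35 = \left(54 + 9 \cdot 49\right) - 35 = \left(54 + 441\right) - 35 = 495 - 35 = 460$)
$N{\left(f \right)} = 8 + \left(-24 + f\right) \left(13 + f\right)$ ($N{\left(f \right)} = 8 + \left(f + 13\right) \left(f - 24\right) = 8 + \left(13 + f\right) \left(-24 + f\right) = 8 + \left(-24 + f\right) \left(13 + f\right)$)
$\frac{N{\left(J \right)}}{34079} + \frac{q{\left(-46,44 \right)}}{-49311} = \frac{-304 + 460^{2} - 5060}{34079} + \frac{-3 - \frac{35}{-46}}{-49311} = \left(-304 + 211600 - 5060\right) \frac{1}{34079} + \left(-3 - - \frac{35}{46}\right) \left(- \frac{1}{49311}\right) = 206236 \cdot \frac{1}{34079} + \left(-3 + \frac{35}{46}\right) \left(- \frac{1}{49311}\right) = \frac{206236}{34079} - - \frac{103}{2268306} = \frac{206236}{34079} + \frac{103}{2268306} = \frac{467809866353}{77301600174}$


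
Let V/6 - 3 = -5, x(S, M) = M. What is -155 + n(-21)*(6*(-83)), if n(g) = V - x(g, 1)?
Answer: 6319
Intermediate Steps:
V = -12 (V = 18 + 6*(-5) = 18 - 30 = -12)
n(g) = -13 (n(g) = -12 - 1*1 = -12 - 1 = -13)
-155 + n(-21)*(6*(-83)) = -155 - 78*(-83) = -155 - 13*(-498) = -155 + 6474 = 6319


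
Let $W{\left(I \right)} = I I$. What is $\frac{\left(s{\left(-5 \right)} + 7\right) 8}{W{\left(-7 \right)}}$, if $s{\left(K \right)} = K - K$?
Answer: $\frac{8}{7} \approx 1.1429$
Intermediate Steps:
$s{\left(K \right)} = 0$
$W{\left(I \right)} = I^{2}$
$\frac{\left(s{\left(-5 \right)} + 7\right) 8}{W{\left(-7 \right)}} = \frac{\left(0 + 7\right) 8}{\left(-7\right)^{2}} = \frac{7 \cdot 8}{49} = 56 \cdot \frac{1}{49} = \frac{8}{7}$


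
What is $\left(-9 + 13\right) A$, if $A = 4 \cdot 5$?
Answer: $80$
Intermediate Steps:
$A = 20$
$\left(-9 + 13\right) A = \left(-9 + 13\right) 20 = 4 \cdot 20 = 80$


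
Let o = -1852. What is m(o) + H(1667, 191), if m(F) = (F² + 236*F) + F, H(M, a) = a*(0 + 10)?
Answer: 2992890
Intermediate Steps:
H(M, a) = 10*a (H(M, a) = a*10 = 10*a)
m(F) = F² + 237*F
m(o) + H(1667, 191) = -1852*(237 - 1852) + 10*191 = -1852*(-1615) + 1910 = 2990980 + 1910 = 2992890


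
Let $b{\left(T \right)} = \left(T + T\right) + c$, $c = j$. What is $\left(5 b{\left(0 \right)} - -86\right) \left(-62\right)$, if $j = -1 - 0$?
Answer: $-5022$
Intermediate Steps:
$j = -1$ ($j = -1 + 0 = -1$)
$c = -1$
$b{\left(T \right)} = -1 + 2 T$ ($b{\left(T \right)} = \left(T + T\right) - 1 = 2 T - 1 = -1 + 2 T$)
$\left(5 b{\left(0 \right)} - -86\right) \left(-62\right) = \left(5 \left(-1 + 2 \cdot 0\right) - -86\right) \left(-62\right) = \left(5 \left(-1 + 0\right) + 86\right) \left(-62\right) = \left(5 \left(-1\right) + 86\right) \left(-62\right) = \left(-5 + 86\right) \left(-62\right) = 81 \left(-62\right) = -5022$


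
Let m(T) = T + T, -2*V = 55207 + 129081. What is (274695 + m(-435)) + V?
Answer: 181681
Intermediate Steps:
V = -92144 (V = -(55207 + 129081)/2 = -½*184288 = -92144)
m(T) = 2*T
(274695 + m(-435)) + V = (274695 + 2*(-435)) - 92144 = (274695 - 870) - 92144 = 273825 - 92144 = 181681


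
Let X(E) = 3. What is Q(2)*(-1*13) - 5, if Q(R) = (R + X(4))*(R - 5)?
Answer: 190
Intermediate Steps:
Q(R) = (-5 + R)*(3 + R) (Q(R) = (R + 3)*(R - 5) = (3 + R)*(-5 + R) = (-5 + R)*(3 + R))
Q(2)*(-1*13) - 5 = (-15 + 2² - 2*2)*(-1*13) - 5 = (-15 + 4 - 4)*(-13) - 5 = -15*(-13) - 5 = 195 - 5 = 190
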